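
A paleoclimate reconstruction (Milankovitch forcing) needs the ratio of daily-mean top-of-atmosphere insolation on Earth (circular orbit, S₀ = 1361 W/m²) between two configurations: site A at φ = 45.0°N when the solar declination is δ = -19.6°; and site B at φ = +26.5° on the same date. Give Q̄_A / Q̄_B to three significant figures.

— Configuration A (φ=+45.0°):
cos H₀ = −tan(+45.0°) tan(-19.600°) = 0.3561, H₀ = 1.2067 rad.
Bracket: H₀ sin φ sin δ + cos φ cos δ sin H₀ = 1.2067×0.70711×-0.33545 + 0.70711×0.94206×0.93445 = -0.286229 + 0.622475 = 0.336246.
Q̄ = (S₀/π) × [bracket] = (1361/π) × 0.336246 = 145.67 W/m².
— Configuration B (φ=+26.5°):
cos H₀ = −tan(+26.5°) tan(-19.600°) = 0.1775, H₀ = 1.3923 rad.
Bracket: H₀ sin φ sin δ + cos φ cos δ sin H₀ = 1.3923×0.44620×-0.33545 + 0.89493×0.94206×0.98411 = -0.208396 + 0.829681 = 0.621285.
Q̄ = (S₀/π) × [bracket] = (1361/π) × 0.621285 = 269.15 W/m².
Ratio Q̄_A / Q̄_B = 145.67 / 269.15 = 0.5412.

Q̄_A / Q̄_B ≈ 0.541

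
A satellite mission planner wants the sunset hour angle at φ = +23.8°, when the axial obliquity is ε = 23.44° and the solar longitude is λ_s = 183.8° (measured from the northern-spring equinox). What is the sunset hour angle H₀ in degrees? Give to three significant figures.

Solar declination: sin δ = sin ε · sin λ_s = sin 23.44° × sin 183.8° = -0.02636, so δ = -1.511°.
cos H₀ = −tan φ · tan δ = −tan(+23.8°) × tan(-1.511°) = 0.0116, so H₀ = 1.5592 rad = 89.33°.

H₀ = 89.3°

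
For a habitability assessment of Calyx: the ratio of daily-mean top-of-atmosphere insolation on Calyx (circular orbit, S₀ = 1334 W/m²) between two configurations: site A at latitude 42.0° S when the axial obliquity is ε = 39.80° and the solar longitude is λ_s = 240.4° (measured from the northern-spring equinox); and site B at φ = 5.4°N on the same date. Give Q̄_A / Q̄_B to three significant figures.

— Configuration A (φ=-42.0°):
Solar declination: sin δ = sin ε · sin λ_s = sin 39.80° × sin 240.4° = -0.55657, so δ = -33.819°.
cos H₀ = −tan(-42.0°) tan(-33.819°) = -0.6032, H₀ = 2.2183 rad.
Bracket: H₀ sin φ sin δ + cos φ cos δ sin H₀ = 2.2183×-0.66913×-0.55657 + 0.74314×0.83080×0.79759 = 0.826134 + 0.492433 = 1.318567.
Q̄ = (S₀/π) × [bracket] = (1334/π) × 1.318567 = 559.90 W/m².
— Configuration B (φ=+5.4°):
cos H₀ = −tan(+5.4°) tan(-33.819°) = 0.0633, H₀ = 1.5074 rad.
Bracket: H₀ sin φ sin δ + cos φ cos δ sin H₀ = 1.5074×0.09411×-0.55657 + 0.99556×0.83080×0.99799 = -0.078956 + 0.825449 = 0.746493.
Q̄ = (S₀/π) × [bracket] = (1334/π) × 0.746493 = 316.98 W/m².
Ratio Q̄_A / Q̄_B = 559.90 / 316.98 = 1.766.

Q̄_A / Q̄_B ≈ 1.77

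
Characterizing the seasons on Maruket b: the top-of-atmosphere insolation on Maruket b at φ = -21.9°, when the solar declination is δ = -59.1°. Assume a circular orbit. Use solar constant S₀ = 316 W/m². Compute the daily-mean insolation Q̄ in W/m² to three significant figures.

cos H₀ = −tan(-21.9°) tan(-59.100°) = -0.6717, H₀ = 2.3073 rad.
Bracket: H₀ sin φ sin δ + cos φ cos δ sin H₀ = 2.3073×-0.37299×-0.85806 + 0.92784×0.51354×0.74083 = 0.738446 + 0.352993 = 1.091439.
Q̄ = (S₀/π) × [bracket] = (316/π) × 1.091439 = 109.8 W/m².

Q̄ ≈ 110 W/m²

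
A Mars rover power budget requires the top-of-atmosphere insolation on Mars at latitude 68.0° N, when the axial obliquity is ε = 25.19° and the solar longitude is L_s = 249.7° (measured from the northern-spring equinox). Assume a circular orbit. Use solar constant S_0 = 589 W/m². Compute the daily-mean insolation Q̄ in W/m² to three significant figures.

Q̄ ≈ 0.00 W/m²

Solar declination: sin δ = sin ε · sin L_s = sin 25.19° × sin 249.7° = -0.39919, so δ = -23.527°.
cos h₀ = −tan(+68.0°) tan(-23.527°) = 1.0776 ≥ 1 ⇒ polar night, h₀ = 0 and Q̄ = 0.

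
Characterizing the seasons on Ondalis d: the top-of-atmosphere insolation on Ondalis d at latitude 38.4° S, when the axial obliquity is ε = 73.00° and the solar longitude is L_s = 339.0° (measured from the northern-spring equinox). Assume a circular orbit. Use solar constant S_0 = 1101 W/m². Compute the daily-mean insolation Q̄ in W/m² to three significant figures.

Q̄ ≈ 386 W/m²

Solar declination: sin δ = sin ε · sin L_s = sin 73.00° × sin 339.0° = -0.34271, so δ = -20.042°.
cos h₀ = −tan(-38.4°) tan(-20.042°) = -0.2891, h₀ = 1.8641 rad.
Bracket: h₀ sin ϕ sin δ + cos ϕ cos δ sin h₀ = 1.8641×-0.62115×-0.34271 + 0.78369×0.93944×0.95729 = 0.396819 + 0.704785 = 1.101604.
Q̄ = (S_0/π) × [bracket] = (1101/π) × 1.101604 = 386.1 W/m².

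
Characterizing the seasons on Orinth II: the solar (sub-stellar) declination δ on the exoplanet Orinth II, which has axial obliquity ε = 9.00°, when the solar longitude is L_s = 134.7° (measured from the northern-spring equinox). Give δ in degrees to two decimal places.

sin δ = sin ε · sin L_s = sin 9.00° × sin 134.7° = 0.111194.
δ = arcsin(0.111194) = +6.38°.

δ = +6.38°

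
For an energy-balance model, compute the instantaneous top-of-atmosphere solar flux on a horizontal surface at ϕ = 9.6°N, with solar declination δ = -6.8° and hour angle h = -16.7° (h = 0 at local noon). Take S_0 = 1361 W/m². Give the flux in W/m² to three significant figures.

1.25e+03 W/m²

cos θ_z = sin ϕ sin δ + cos ϕ cos δ cos h = -0.019746 + 0.937766 = 0.918020.
Flux = S_0 · cos θ_z = 1361 × 0.918020 = 1249 W/m².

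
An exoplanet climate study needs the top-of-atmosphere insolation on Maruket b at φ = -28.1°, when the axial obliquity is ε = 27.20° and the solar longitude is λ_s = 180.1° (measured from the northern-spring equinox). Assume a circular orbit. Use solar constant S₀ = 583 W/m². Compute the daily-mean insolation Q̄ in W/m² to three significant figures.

Solar declination: sin δ = sin ε · sin λ_s = sin 27.20° × sin 180.1° = -0.00080, so δ = -0.046°.
cos H₀ = −tan(-28.1°) tan(-0.046°) = -0.0004, H₀ = 1.5712 rad.
Bracket: H₀ sin φ sin δ + cos φ cos δ sin H₀ = 1.5712×-0.47101×-0.00080 + 0.88213×1.00000×1.00000 = 0.000592 + 0.882130 = 0.882722.
Q̄ = (S₀/π) × [bracket] = (583/π) × 0.882722 = 163.8 W/m².

Q̄ ≈ 164 W/m²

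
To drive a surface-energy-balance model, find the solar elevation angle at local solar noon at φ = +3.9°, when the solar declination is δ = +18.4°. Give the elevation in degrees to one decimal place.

At local noon the hour angle is zero, so the zenith angle equals |φ − δ| = |+3.9° − (+18.400°)| = 14.500°.
Elevation = 90° − 14.500° = 75.5°.

75.5°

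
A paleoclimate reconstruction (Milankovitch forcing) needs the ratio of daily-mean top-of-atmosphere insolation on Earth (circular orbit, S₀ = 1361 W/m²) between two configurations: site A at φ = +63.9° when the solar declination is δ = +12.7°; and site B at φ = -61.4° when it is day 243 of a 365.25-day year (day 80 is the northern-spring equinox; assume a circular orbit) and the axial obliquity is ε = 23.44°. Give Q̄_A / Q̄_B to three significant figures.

Q̄_A / Q̄_B ≈ 2.56

— Configuration A (φ=+63.9°):
cos H₀ = −tan(+63.9°) tan(+12.700°) = -0.4600, H₀ = 2.0488 rad.
Bracket: H₀ sin φ sin δ + cos φ cos δ sin H₀ = 2.0488×0.89803×0.21985 + 0.43994×0.97553×0.88791 = 0.404498 + 0.381068 = 0.785566.
Q̄ = (S₀/π) × [bracket] = (1361/π) × 0.785566 = 340.32 W/m².
— Configuration B (φ=-61.4°):
Solar longitude: λ_s = 360° × (243 − 80)/365.25 = 160.657°.
sin δ = sin 23.44° × sin 160.657° = 0.13176, so δ = +7.571°.
cos H₀ = −tan(-61.4°) tan(+7.571°) = 0.2438, H₀ = 1.3245 rad.
Bracket: H₀ sin φ sin δ + cos φ cos δ sin H₀ = 1.3245×-0.87798×0.13176 + 0.47869×0.99128×0.96983 = -0.153222 + 0.460200 = 0.306978.
Q̄ = (S₀/π) × [bracket] = (1361/π) × 0.306978 = 132.99 W/m².
Ratio Q̄_A / Q̄_B = 340.32 / 132.99 = 2.559.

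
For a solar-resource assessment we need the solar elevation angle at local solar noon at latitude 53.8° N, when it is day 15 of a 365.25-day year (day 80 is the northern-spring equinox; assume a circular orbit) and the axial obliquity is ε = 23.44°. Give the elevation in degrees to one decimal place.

Solar longitude: λ_s = 360° × (15 − 80)/365.25 = -64.066°, i.e. -64.066° + 360° = 295.934°.
sin δ = sin 23.44° × sin 295.934° = -0.35773, so δ = -20.961°.
At local noon the hour angle is zero, so the zenith angle equals |φ − δ| = |+53.8° − (-20.961°)| = 74.761°.
Elevation = 90° − 74.761° = 15.2°.

15.2°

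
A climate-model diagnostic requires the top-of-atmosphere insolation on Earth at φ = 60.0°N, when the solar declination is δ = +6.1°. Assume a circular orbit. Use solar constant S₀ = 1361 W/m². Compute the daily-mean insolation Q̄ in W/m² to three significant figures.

Q̄ ≈ 282 W/m²

cos H₀ = −tan(+60.0°) tan(+6.100°) = -0.1851, H₀ = 1.7570 rad.
Bracket: H₀ sin φ sin δ + cos φ cos δ sin H₀ = 1.7570×0.86603×0.10626 + 0.50000×0.99434×0.98272 = 0.161687 + 0.488579 = 0.650266.
Q̄ = (S₀/π) × [bracket] = (1361/π) × 0.650266 = 281.7 W/m².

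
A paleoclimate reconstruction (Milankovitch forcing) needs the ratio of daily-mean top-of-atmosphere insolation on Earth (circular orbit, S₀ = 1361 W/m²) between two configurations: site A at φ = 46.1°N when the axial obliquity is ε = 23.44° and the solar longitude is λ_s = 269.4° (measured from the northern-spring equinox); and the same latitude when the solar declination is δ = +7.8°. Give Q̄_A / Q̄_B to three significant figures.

Q̄_A / Q̄_B ≈ 0.297

— Configuration A (φ=+46.1°):
Solar declination: sin δ = sin ε · sin λ_s = sin 23.44° × sin 269.4° = -0.39777, so δ = -23.439°.
cos H₀ = −tan(+46.1°) tan(-23.439°) = 0.4505, H₀ = 1.1035 rad.
Bracket: H₀ sin φ sin δ + cos φ cos δ sin H₀ = 1.1035×0.72055×-0.39777 + 0.69340×0.91749×0.89277 = -0.316278 + 0.567969 = 0.251691.
Q̄ = (S₀/π) × [bracket] = (1361/π) × 0.251691 = 109.04 W/m².
— Configuration B (φ=+46.1°):
cos H₀ = −tan(+46.1°) tan(+7.800°) = -0.1423, H₀ = 1.7136 rad.
Bracket: H₀ sin φ sin δ + cos φ cos δ sin H₀ = 1.7136×0.72055×0.13572 + 0.69340×0.99075×0.98982 = 0.167578 + 0.679993 = 0.847571.
Q̄ = (S₀/π) × [bracket] = (1361/π) × 0.847571 = 367.18 W/m².
Ratio Q̄_A / Q̄_B = 109.04 / 367.18 = 0.2970.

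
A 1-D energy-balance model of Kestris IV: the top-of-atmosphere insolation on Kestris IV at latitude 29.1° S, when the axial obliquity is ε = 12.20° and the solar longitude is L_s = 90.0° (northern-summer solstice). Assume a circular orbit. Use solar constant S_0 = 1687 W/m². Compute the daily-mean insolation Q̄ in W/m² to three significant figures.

Solar declination: sin δ = sin ε · sin L_s = sin 12.20° × sin 90.0° = 0.21132, so δ = +12.200°.
cos h₀ = −tan(-29.1°) tan(+12.200°) = 0.1203, h₀ = 1.4502 rad.
Bracket: h₀ sin ϕ sin δ + cos ϕ cos δ sin h₀ = 1.4502×-0.48634×0.21132 + 0.87377×0.97742×0.99273 = -0.149042 + 0.847831 = 0.698789.
Q̄ = (S_0/π) × [bracket] = (1687/π) × 0.698789 = 375.2 W/m².

Q̄ ≈ 375 W/m²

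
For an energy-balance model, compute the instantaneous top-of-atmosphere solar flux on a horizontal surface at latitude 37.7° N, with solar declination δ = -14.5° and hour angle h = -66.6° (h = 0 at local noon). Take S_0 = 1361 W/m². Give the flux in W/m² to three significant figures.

206 W/m²

cos θ_z = sin ϕ sin δ + cos ϕ cos δ cos h = -0.153114 + 0.304224 = 0.151110.
Flux = S_0 · cos θ_z = 1361 × 0.151110 = 205.7 W/m².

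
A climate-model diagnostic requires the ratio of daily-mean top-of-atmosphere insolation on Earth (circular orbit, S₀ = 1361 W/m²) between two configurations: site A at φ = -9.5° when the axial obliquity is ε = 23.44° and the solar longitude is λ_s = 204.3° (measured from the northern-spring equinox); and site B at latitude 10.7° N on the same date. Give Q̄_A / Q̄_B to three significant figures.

Q̄_A / Q̄_B ≈ 1.10

— Configuration A (φ=-9.5°):
Solar declination: sin δ = sin ε · sin λ_s = sin 23.44° × sin 204.3° = -0.16370, so δ = -9.421°.
cos H₀ = −tan(-9.5°) tan(-9.421°) = -0.0278, H₀ = 1.5986 rad.
Bracket: H₀ sin φ sin δ + cos φ cos δ sin H₀ = 1.5986×-0.16505×-0.16370 + 0.98629×0.98651×0.99961 = 0.043192 + 0.972605 = 1.015797.
Q̄ = (S₀/π) × [bracket] = (1361/π) × 1.015797 = 440.06 W/m².
— Configuration B (φ=+10.7°):
cos H₀ = −tan(+10.7°) tan(-9.421°) = 0.0314, H₀ = 1.5394 rad.
Bracket: H₀ sin φ sin δ + cos φ cos δ sin H₀ = 1.5394×0.18567×-0.16370 + 0.98261×0.98651×0.99951 = -0.046789 + 0.968880 = 0.922091.
Q̄ = (S₀/π) × [bracket] = (1361/π) × 0.922091 = 399.47 W/m².
Ratio Q̄_A / Q̄_B = 440.06 / 399.47 = 1.102.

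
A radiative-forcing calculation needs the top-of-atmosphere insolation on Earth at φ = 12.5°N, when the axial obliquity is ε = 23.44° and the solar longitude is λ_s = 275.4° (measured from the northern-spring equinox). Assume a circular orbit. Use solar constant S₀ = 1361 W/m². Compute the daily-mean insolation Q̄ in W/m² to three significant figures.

Solar declination: sin δ = sin ε · sin λ_s = sin 23.44° × sin 275.4° = -0.39602, so δ = -23.330°.
cos H₀ = −tan(+12.5°) tan(-23.330°) = 0.0956, H₀ = 1.4750 rad.
Bracket: H₀ sin φ sin δ + cos φ cos δ sin H₀ = 1.4750×0.21644×-0.39602 + 0.97630×0.91824×0.99542 = -0.126429 + 0.892372 = 0.765943.
Q̄ = (S₀/π) × [bracket] = (1361/π) × 0.765943 = 331.8 W/m².

Q̄ ≈ 332 W/m²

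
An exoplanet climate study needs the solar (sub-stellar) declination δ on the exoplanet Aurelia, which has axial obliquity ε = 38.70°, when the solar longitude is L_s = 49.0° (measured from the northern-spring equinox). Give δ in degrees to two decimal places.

δ = +28.16°

sin δ = sin ε · sin L_s = sin 38.70° × sin 49.0° = 0.471877.
δ = arcsin(0.471877) = +28.16°.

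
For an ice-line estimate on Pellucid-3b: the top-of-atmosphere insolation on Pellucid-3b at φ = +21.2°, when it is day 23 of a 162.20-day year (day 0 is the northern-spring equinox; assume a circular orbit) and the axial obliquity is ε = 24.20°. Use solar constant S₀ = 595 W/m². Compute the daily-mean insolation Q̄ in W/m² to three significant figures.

Q̄ ≈ 203 W/m²

Solar longitude: λ_s = 360° × (23 − 0)/162.20 = 51.048°.
sin δ = sin 24.20° × sin 51.048° = 0.31879, so δ = +18.590°.
cos H₀ = −tan(+21.2°) tan(+18.590°) = -0.1305, H₀ = 1.7016 rad.
Bracket: H₀ sin φ sin δ + cos φ cos δ sin H₀ = 1.7016×0.36162×0.31879 + 0.93232×0.94783×0.99145 = 0.196162 + 0.876125 = 1.072287.
Q̄ = (S₀/π) × [bracket] = (595/π) × 1.072287 = 203.1 W/m².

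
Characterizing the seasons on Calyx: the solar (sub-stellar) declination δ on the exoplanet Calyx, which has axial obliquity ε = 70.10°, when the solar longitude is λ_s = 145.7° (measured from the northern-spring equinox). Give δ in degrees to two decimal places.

δ = +32.00°

sin δ = sin ε · sin λ_s = sin 70.10° × sin 145.7° = 0.529877.
δ = arcsin(0.529877) = +32.00°.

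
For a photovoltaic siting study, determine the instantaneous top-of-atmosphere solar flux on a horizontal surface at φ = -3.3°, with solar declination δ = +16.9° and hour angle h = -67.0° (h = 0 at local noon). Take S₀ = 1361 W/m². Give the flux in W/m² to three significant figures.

485 W/m²

cos θ_z = sin φ sin δ + cos φ cos δ cos h = -0.016734 + 0.373237 = 0.356503.
Flux = S₀ · cos θ_z = 1361 × 0.356503 = 485.2 W/m².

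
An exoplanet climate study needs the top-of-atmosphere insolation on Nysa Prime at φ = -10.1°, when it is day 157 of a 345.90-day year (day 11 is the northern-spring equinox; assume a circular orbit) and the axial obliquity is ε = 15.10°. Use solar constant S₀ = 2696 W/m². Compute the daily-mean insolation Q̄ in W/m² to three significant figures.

Q̄ ≈ 810 W/m²

Solar longitude: λ_s = 360° × (157 − 11)/345.90 = 151.951°.
sin δ = sin 15.10° × sin 151.951° = 0.12249, so δ = +7.036°.
cos H₀ = −tan(-10.1°) tan(+7.036°) = 0.0220, H₀ = 1.5488 rad.
Bracket: H₀ sin φ sin δ + cos φ cos δ sin H₀ = 1.5488×-0.17537×0.12249 + 0.98450×0.99247×0.99976 = -0.033270 + 0.976852 = 0.943582.
Q̄ = (S₀/π) × [bracket] = (2696/π) × 0.943582 = 809.7 W/m².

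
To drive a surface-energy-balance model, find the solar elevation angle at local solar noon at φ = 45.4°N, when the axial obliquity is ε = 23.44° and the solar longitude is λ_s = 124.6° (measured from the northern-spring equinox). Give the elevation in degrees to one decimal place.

Solar declination: sin δ = sin ε · sin λ_s = sin 23.44° × sin 124.6° = 0.32743, so δ = +19.113°.
At local noon the hour angle is zero, so the zenith angle equals |φ − δ| = |+45.4° − (+19.113°)| = 26.287°.
Elevation = 90° − 26.287° = 63.7°.

63.7°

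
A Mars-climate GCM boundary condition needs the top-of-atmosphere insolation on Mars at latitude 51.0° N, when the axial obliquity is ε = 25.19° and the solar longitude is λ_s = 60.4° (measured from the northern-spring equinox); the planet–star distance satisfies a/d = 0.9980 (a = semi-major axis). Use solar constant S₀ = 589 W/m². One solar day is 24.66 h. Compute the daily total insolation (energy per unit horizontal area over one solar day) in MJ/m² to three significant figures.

Solar declination: sin δ = sin ε · sin λ_s = sin 25.19° × sin 60.4° = 0.37008, so δ = +21.720°.
cos H₀ = −tan(+51.0°) tan(+21.720°) = -0.4919, H₀ = 2.0851 rad.
Bracket: H₀ sin φ sin δ + cos φ cos δ sin H₀ = 2.0851×0.77715×0.37008 + 0.62932×0.92900×0.87063 = 0.599691 + 0.509004 = 1.108695.
Inverse-square distance factor (a/d)² = 0.9980² = 0.996004.
Q̄ = (S₀/π) × 0.996004 × [bracket] = (589/π) × 0.996004 × 1.108695 = 207.03 W/m².
Daily total = Q̄ × 24.66 h × 3600 s/h = 207.03 × 24.66 × 3600 / 10⁶ = 18.38 MJ/m².

18.4 MJ/m²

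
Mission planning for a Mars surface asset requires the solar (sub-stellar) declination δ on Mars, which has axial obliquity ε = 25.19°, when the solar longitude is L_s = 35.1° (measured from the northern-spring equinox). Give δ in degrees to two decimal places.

δ = +14.17°

sin δ = sin ε · sin L_s = sin 25.19° × sin 35.1° = 0.244735.
δ = arcsin(0.244735) = +14.17°.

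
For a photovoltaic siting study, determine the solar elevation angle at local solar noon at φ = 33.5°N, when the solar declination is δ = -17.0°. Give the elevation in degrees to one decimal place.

39.5°

At local noon the hour angle is zero, so the zenith angle equals |φ − δ| = |+33.5° − (-17.000°)| = 50.500°.
Elevation = 90° − 50.500° = 39.5°.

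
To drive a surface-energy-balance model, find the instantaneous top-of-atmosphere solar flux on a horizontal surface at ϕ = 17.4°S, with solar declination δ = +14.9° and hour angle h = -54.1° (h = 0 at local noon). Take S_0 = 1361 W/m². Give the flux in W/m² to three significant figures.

631 W/m²

cos θ_z = sin ϕ sin δ + cos ϕ cos δ cos h = -0.076893 + 0.540726 = 0.463833.
Flux = S_0 · cos θ_z = 1361 × 0.463833 = 631.3 W/m².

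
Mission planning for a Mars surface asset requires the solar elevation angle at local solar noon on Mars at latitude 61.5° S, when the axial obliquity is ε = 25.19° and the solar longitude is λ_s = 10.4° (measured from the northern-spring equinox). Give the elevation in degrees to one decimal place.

Solar declination: sin δ = sin ε · sin λ_s = sin 25.19° × sin 10.4° = 0.07683, so δ = +4.407°.
At local noon the hour angle is zero, so the zenith angle equals |φ − δ| = |-61.5° − (+4.407°)| = 65.907°.
Elevation = 90° − 65.907° = 24.1°.

24.1°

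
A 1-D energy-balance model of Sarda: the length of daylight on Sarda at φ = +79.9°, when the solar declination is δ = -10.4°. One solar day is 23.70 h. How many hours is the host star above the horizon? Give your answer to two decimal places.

0.00 h

cos H₀ = −tan φ · tan δ = 1.0304 ≥ 1, so the host star never rises (polar night) and H₀ = 0.
Daylight = 2H₀/(2π) × 23.70 h = (0.0000/π) × 23.70 = 0.00 h.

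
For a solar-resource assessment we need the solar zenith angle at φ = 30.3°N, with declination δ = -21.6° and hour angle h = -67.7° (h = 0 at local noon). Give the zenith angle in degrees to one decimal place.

θ_z = 83.2°

cos θ_z = sin φ sin δ + cos φ cos δ cos h = -0.185729 + 0.304614 = 0.118885.
θ_z = arccos(0.118885) = 83.2°.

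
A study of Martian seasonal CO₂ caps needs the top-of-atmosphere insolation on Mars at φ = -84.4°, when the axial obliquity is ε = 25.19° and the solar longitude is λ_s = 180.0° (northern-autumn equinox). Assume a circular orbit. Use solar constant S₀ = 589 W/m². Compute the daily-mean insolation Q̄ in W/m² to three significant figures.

Q̄ ≈ 18.3 W/m²

Solar declination: sin δ = sin ε · sin λ_s = sin 25.19° × sin 180.0° = 0.00000, so δ = +0.000°.
cos H₀ = −tan(-84.4°) tan(+0.000°) = 0.0000, H₀ = 1.5708 rad.
Bracket: H₀ sin φ sin δ + cos φ cos δ sin H₀ = 1.5708×-0.99523×0.00000 + 0.09758×1.00000×1.00000 = -0.000000 + 0.097580 = 0.097580.
Q̄ = (S₀/π) × [bracket] = (589/π) × 0.097580 = 18.29 W/m².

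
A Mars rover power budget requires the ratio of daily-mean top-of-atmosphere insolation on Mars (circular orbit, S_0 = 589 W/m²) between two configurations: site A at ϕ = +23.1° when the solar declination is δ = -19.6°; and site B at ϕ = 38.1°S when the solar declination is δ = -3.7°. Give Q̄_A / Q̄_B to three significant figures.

Q̄_A / Q̄_B ≈ 0.789

— Configuration A (ϕ=+23.1°):
cos h₀ = −tan(+23.1°) tan(-19.600°) = 0.1519, h₀ = 1.4183 rad.
Bracket: h₀ sin ϕ sin δ + cos ϕ cos δ sin h₀ = 1.4183×0.39234×-0.33545 + 0.91982×0.94206×0.98840 = -0.186663 + 0.856474 = 0.669811.
Q̄ = (S_0/π) × [bracket] = (589/π) × 0.669811 = 125.58 W/m².
— Configuration B (ϕ=-38.1°):
cos h₀ = −tan(-38.1°) tan(-3.700°) = -0.0507, h₀ = 1.6215 rad.
Bracket: h₀ sin ϕ sin δ + cos ϕ cos δ sin h₀ = 1.6215×-0.61704×-0.06453 + 0.78694×0.99792×0.99871 = 0.064564 + 0.784290 = 0.848854.
Q̄ = (S_0/π) × [bracket] = (589/π) × 0.848854 = 159.15 W/m².
Ratio Q̄_A / Q̄_B = 125.58 / 159.15 = 0.7891.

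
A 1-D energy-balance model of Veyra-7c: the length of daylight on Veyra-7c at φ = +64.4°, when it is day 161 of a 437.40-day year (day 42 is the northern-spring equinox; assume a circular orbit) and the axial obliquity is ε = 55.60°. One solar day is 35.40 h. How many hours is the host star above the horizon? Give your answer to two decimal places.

Solar longitude: λ_s = 360° × (161 − 42)/437.40 = 97.942°.
sin δ = sin 55.60° × sin 97.942° = 0.81720, so δ = +54.805°.
Sunrise equation: cos H₀ = −tan φ · tan δ = -2.9593 ≤ −1, so the host star never sets (polar day) and H₀ = π.
Daylight = 2H₀/(2π) × 35.40 h = (3.1416/π) × 35.40 = 35.40 h.

35.40 h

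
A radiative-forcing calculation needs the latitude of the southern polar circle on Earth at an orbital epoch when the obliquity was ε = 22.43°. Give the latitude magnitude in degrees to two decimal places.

67.57°

The polar circle is the lowest latitude that experiences at least one full rotation of continuous darkness at the northern-summer solstice; it lies at |ϕ| = 90° − ε = 90° − 22.43° = 67.57°.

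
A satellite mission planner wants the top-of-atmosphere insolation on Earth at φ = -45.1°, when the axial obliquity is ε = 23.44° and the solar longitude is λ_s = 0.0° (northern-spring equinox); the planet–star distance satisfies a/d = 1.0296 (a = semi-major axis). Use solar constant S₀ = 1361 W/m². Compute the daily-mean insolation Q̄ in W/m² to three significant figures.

Solar declination: sin δ = sin ε · sin λ_s = sin 23.44° × sin 0.0° = 0.00000, so δ = +0.000°.
cos H₀ = −tan(-45.1°) tan(+0.000°) = 0.0000, H₀ = 1.5708 rad.
Bracket: H₀ sin φ sin δ + cos φ cos δ sin H₀ = 1.5708×-0.70834×0.00000 + 0.70587×1.00000×1.00000 = -0.000000 + 0.705870 = 0.705870.
Inverse-square distance factor (a/d)² = 1.0296² = 1.060076.
Q̄ = (S₀/π) × 1.060076 × [bracket] = (1361/π) × 1.060076 × 0.705870 = 324.2 W/m².

Q̄ ≈ 324 W/m²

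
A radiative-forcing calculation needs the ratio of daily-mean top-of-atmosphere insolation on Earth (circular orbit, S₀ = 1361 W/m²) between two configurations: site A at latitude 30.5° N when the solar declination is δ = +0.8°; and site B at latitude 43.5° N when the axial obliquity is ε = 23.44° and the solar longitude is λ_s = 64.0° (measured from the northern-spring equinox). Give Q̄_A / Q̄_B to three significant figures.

— Configuration A (φ=+30.5°):
cos H₀ = −tan(+30.5°) tan(+0.800°) = -0.0082, H₀ = 1.5790 rad.
Bracket: H₀ sin φ sin δ + cos φ cos δ sin H₀ = 1.5790×0.50754×0.01396 + 0.86163×0.99990×0.99997 = 0.011188 + 0.861518 = 0.872706.
Q̄ = (S₀/π) × [bracket] = (1361/π) × 0.872706 = 378.07 W/m².
— Configuration B (φ=+43.5°):
Solar declination: sin δ = sin ε · sin λ_s = sin 23.44° × sin 64.0° = 0.35753, so δ = +20.949°.
cos H₀ = −tan(+43.5°) tan(+20.949°) = -0.3633, H₀ = 1.9426 rad.
Bracket: H₀ sin φ sin δ + cos φ cos δ sin H₀ = 1.9426×0.68835×0.35753 + 0.72537×0.93390×0.93167 = 0.478085 + 0.631135 = 1.109220.
Q̄ = (S₀/π) × [bracket] = (1361/π) × 1.109220 = 480.54 W/m².
Ratio Q̄_A / Q̄_B = 378.07 / 480.54 = 0.7868.

Q̄_A / Q̄_B ≈ 0.787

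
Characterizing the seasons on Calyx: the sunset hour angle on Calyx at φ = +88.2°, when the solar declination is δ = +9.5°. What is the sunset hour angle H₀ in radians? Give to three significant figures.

Sunrise equation: cos H₀ = −tan φ · tan δ = -5.3249 ≤ −1, so the host star never sets (polar day) and H₀ = π.

H₀ = 3.14 rad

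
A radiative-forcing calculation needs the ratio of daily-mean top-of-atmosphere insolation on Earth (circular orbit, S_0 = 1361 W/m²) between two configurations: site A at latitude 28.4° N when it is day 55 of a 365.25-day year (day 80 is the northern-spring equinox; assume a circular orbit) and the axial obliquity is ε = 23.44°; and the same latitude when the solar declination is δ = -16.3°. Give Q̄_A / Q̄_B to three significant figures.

Q̄_A / Q̄_B ≈ 1.16

— Configuration A (ϕ=+28.4°):
Solar longitude: L_s = 360° × (55 − 80)/365.25 = -24.641°, i.e. -24.641° + 360° = 335.359°.
sin δ = sin 23.44° × sin 335.359° = -0.16585, so δ = -9.547°.
cos h₀ = −tan(+28.4°) tan(-9.547°) = 0.0909, h₀ = 1.4797 rad.
Bracket: h₀ sin ϕ sin δ + cos ϕ cos δ sin h₀ = 1.4797×0.47562×-0.16585 + 0.87965×0.98615×0.99586 = -0.116721 + 0.863876 = 0.747155.
Q̄ = (S_0/π) × [bracket] = (1361/π) × 0.747155 = 323.68 W/m².
— Configuration B (ϕ=+28.4°):
cos h₀ = −tan(+28.4°) tan(-16.300°) = 0.1581, h₀ = 1.4120 rad.
Bracket: h₀ sin ϕ sin δ + cos ϕ cos δ sin h₀ = 1.4120×0.47562×-0.28067 + 0.87965×0.95981×0.98742 = -0.188491 + 0.833676 = 0.645185.
Q̄ = (S_0/π) × [bracket] = (1361/π) × 0.645185 = 279.51 W/m².
Ratio Q̄_A / Q̄_B = 323.68 / 279.51 = 1.158.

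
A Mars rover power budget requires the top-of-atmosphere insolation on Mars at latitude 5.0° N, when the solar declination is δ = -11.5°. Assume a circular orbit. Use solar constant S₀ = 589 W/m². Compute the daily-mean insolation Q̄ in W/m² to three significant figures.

cos H₀ = −tan(+5.0°) tan(-11.500°) = 0.0178, H₀ = 1.5530 rad.
Bracket: H₀ sin φ sin δ + cos φ cos δ sin H₀ = 1.5530×0.08716×-0.19937 + 0.99619×0.97992×0.99984 = -0.026987 + 0.976030 = 0.949043.
Q̄ = (S₀/π) × [bracket] = (589/π) × 0.949043 = 177.9 W/m².

Q̄ ≈ 178 W/m²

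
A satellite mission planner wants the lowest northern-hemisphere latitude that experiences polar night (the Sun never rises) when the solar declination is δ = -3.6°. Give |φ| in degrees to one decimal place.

Polar night requires cos H₀ = −tan φ tan δ ≥ 1, i.e. tan φ tan δ ≤ −1.
The boundary is |tan φ| · |tan δ| = 1, so |φ| = 90° − |δ| = 90° − 3.6° = 86.4° in the northern hemisphere.

|φ| = 86.4°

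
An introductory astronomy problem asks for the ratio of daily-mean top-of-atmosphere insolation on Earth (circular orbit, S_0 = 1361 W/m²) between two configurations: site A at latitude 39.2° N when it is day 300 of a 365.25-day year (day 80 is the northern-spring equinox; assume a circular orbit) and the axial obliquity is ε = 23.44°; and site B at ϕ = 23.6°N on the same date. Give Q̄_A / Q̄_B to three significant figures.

Q̄_A / Q̄_B ≈ 0.713

— Configuration A (ϕ=+39.2°):
Solar longitude: L_s = 360° × (300 − 80)/365.25 = 216.838°.
sin δ = sin 23.44° × sin 216.838° = -0.23849, so δ = -13.798°.
cos h₀ = −tan(+39.2°) tan(-13.798°) = 0.2003, h₀ = 1.3691 rad.
Bracket: h₀ sin ϕ sin δ + cos ϕ cos δ sin h₀ = 1.3691×0.63203×-0.23849 + 0.77494×0.97114×0.97974 = -0.206368 + 0.737328 = 0.530960.
Q̄ = (S_0/π) × [bracket] = (1361/π) × 0.530960 = 230.02 W/m².
— Configuration B (ϕ=+23.6°):
cos h₀ = −tan(+23.6°) tan(-13.798°) = 0.1073, h₀ = 1.4633 rad.
Bracket: h₀ sin ϕ sin δ + cos ϕ cos δ sin h₀ = 1.4633×0.40035×-0.23849 + 0.91636×0.97114×0.99423 = -0.139715 + 0.884779 = 0.745064.
Q̄ = (S_0/π) × [bracket] = (1361/π) × 0.745064 = 322.78 W/m².
Ratio Q̄_A / Q̄_B = 230.02 / 322.78 = 0.7126.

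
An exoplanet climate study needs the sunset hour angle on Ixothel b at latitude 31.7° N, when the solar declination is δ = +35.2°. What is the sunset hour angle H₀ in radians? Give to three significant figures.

H₀ = 2.02 rad

cos H₀ = −tan φ · tan δ = −tan(+31.7°) × tan(+35.200°) = -0.4357, so H₀ = 2.0216 rad = 115.83°.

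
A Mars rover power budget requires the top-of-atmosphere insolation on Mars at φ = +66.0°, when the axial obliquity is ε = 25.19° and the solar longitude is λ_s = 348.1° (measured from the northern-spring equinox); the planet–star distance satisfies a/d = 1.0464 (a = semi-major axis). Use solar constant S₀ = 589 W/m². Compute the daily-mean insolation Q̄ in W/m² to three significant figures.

Solar declination: sin δ = sin ε · sin λ_s = sin 25.19° × sin 348.1° = -0.08776, so δ = -5.035°.
cos H₀ = −tan(+66.0°) tan(-5.035°) = 0.1979, H₀ = 1.3716 rad.
Bracket: H₀ sin φ sin δ + cos φ cos δ sin H₀ = 1.3716×0.91355×-0.08776 + 0.40674×0.99614×0.98022 = -0.109965 + 0.397156 = 0.287191.
Inverse-square distance factor (a/d)² = 1.0464² = 1.094953.
Q̄ = (S₀/π) × 1.094953 × [bracket] = (589/π) × 1.094953 × 0.287191 = 58.96 W/m².

Q̄ ≈ 59.0 W/m²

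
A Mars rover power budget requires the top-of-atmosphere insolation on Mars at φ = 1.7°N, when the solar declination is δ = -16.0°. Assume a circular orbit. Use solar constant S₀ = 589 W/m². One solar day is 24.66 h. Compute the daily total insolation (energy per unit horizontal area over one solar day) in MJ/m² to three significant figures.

cos H₀ = −tan(+1.7°) tan(-16.000°) = 0.0085, H₀ = 1.5623 rad.
Bracket: H₀ sin φ sin δ + cos φ cos δ sin H₀ = 1.5623×0.02967×-0.27564 + 0.99956×0.96126×0.99996 = -0.012777 + 0.960799 = 0.948022.
Q̄ = (S₀/π) × [bracket] = (589/π) × 0.948022 = 177.74 W/m².
Daily total = Q̄ × 24.66 h × 3600 s/h = 177.74 × 24.66 × 3600 / 10⁶ = 15.78 MJ/m².

15.8 MJ/m²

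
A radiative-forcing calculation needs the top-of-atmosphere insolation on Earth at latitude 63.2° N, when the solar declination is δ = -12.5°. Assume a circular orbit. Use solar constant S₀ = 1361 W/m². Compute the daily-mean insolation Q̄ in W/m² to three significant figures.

cos H₀ = −tan(+63.2°) tan(-12.500°) = 0.4389, H₀ = 1.1164 rad.
Bracket: H₀ sin φ sin δ + cos φ cos δ sin H₀ = 1.1164×0.89259×-0.21644 + 0.45088×0.97630×0.89855 = -0.215680 + 0.395536 = 0.179856.
Q̄ = (S₀/π) × [bracket] = (1361/π) × 0.179856 = 77.92 W/m².

Q̄ ≈ 77.9 W/m²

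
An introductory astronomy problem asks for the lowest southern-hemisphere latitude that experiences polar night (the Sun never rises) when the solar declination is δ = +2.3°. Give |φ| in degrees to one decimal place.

|φ| = 87.7°

Polar night requires cos H₀ = −tan φ tan δ ≥ 1, i.e. tan φ tan δ ≤ −1.
The boundary is |tan φ| · |tan δ| = 1, so |φ| = 90° − |δ| = 90° − 2.3° = 87.7° in the southern hemisphere.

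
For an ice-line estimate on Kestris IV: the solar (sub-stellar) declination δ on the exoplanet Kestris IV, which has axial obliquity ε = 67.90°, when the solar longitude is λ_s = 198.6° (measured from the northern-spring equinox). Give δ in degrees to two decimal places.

δ = -17.19°

sin δ = sin ε · sin λ_s = sin 67.90° × sin 198.6° = -0.295525.
δ = arcsin(-0.295525) = -17.19°.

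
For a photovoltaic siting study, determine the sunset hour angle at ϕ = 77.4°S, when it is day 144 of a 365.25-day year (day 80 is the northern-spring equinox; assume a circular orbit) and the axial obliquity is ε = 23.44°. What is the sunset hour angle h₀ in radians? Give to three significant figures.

Solar longitude: L_s = 360° × (144 − 80)/365.25 = 63.080°.
sin δ = sin 23.44° × sin 63.080° = 0.35468, so δ = +20.774°.
cos h₀ = −tan ϕ · tan δ = 1.6971 ≥ 1, so the Sun never rises (polar night) and h₀ = 0.

h₀ = 0.00 rad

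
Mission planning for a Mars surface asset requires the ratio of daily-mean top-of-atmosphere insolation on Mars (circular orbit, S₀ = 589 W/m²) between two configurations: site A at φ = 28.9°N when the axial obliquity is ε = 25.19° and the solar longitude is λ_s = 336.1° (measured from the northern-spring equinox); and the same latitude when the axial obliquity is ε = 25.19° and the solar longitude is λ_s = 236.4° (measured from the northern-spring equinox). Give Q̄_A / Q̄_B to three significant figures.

— Configuration A (φ=+28.9°):
Solar declination: sin δ = sin ε · sin λ_s = sin 25.19° × sin 336.1° = -0.17244, so δ = -9.930°.
cos H₀ = −tan(+28.9°) tan(-9.930°) = 0.0966, H₀ = 1.4740 rad.
Bracket: H₀ sin φ sin δ + cos φ cos δ sin H₀ = 1.4740×0.48328×-0.17244 + 0.87546×0.98502×0.99532 = -0.122838 + 0.858310 = 0.735472.
Q̄ = (S₀/π) × [bracket] = (589/π) × 0.735472 = 137.89 W/m².
— Configuration B (φ=+28.9°):
Solar declination: sin δ = sin ε · sin λ_s = sin 25.19° × sin 236.4° = -0.35451, so δ = -20.763°.
cos H₀ = −tan(+28.9°) tan(-20.763°) = 0.2093, H₀ = 1.3599 rad.
Bracket: H₀ sin φ sin δ + cos φ cos δ sin H₀ = 1.3599×0.48328×-0.35451 + 0.87546×0.93505×0.97785 = -0.232988 + 0.800467 = 0.567479.
Q̄ = (S₀/π) × [bracket] = (589/π) × 0.567479 = 106.39 W/m².
Ratio Q̄_A / Q̄_B = 137.89 / 106.39 = 1.296.

Q̄_A / Q̄_B ≈ 1.30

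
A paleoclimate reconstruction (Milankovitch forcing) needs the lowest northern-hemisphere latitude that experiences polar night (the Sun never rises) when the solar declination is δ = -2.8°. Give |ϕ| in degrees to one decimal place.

Polar night requires cos h₀ = −tan ϕ tan δ ≥ 1, i.e. tan ϕ tan δ ≤ −1.
The boundary is |tan ϕ| · |tan δ| = 1, so |ϕ| = 90° − |δ| = 90° − 2.8° = 87.2° in the northern hemisphere.

|ϕ| = 87.2°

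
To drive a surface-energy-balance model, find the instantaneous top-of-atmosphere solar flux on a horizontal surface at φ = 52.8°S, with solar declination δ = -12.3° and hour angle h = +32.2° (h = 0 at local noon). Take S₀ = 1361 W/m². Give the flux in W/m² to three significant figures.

911 W/m²

cos θ_z = sin φ sin δ + cos φ cos δ cos h = 0.169685 + 0.499864 = 0.669549.
Flux = S₀ · cos θ_z = 1361 × 0.669549 = 911.3 W/m².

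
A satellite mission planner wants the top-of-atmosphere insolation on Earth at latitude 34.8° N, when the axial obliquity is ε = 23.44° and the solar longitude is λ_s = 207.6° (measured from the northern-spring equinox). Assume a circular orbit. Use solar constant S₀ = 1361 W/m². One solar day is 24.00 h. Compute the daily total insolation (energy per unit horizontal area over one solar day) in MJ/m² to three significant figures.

24.3 MJ/m²

Solar declination: sin δ = sin ε · sin λ_s = sin 23.44° × sin 207.6° = -0.18429, so δ = -10.620°.
cos H₀ = −tan(+34.8°) tan(-10.620°) = 0.1303, H₀ = 1.4401 rad.
Bracket: H₀ sin φ sin δ + cos φ cos δ sin H₀ = 1.4401×0.57071×-0.18429 + 0.82115×0.98287×0.99147 = -0.151464 + 0.800199 = 0.648735.
Q̄ = (S₀/π) × [bracket] = (1361/π) × 0.648735 = 281.04 W/m².
Daily total = Q̄ × 24.00 h × 3600 s/h = 281.04 × 24.00 × 3600 / 10⁶ = 24.28 MJ/m².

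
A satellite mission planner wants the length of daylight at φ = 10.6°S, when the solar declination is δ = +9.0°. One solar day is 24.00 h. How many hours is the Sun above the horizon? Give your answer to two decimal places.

11.77 h

cos H₀ = −tan φ · tan δ = −tan(-10.6°) × tan(+9.000°) = 0.0296, so H₀ = 1.5412 rad = 88.30°.
Daylight = 2H₀/(2π) × 24.00 h = (1.5412/π) × 24.00 = 11.77 h.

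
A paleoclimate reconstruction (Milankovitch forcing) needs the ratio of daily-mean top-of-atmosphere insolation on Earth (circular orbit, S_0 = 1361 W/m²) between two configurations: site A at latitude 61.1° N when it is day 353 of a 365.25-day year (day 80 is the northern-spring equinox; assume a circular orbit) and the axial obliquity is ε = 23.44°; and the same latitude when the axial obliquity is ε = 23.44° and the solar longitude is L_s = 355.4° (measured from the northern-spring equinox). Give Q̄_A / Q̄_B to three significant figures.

— Configuration A (ϕ=+61.1°):
Solar longitude: L_s = 360° × (353 − 80)/365.25 = 269.076°.
sin δ = sin 23.44° × sin 269.076° = -0.39774, so δ = -23.437°.
cos h₀ = −tan(+61.1°) tan(-23.437°) = 0.7853, h₀ = 0.6676 rad.
Bracket: h₀ sin ϕ sin δ + cos ϕ cos δ sin h₀ = 0.6676×0.87546×-0.39774 + 0.48328×0.91750×0.61913 = -0.232462 + 0.274528 = 0.042066.
Q̄ = (S_0/π) × [bracket] = (1361/π) × 0.042066 = 18.224 W/m².
— Configuration B (ϕ=+61.1°):
Solar declination: sin δ = sin ε · sin L_s = sin 23.44° × sin 355.4° = -0.03190, so δ = -1.828°.
cos h₀ = −tan(+61.1°) tan(-1.828°) = 0.0578, h₀ = 1.5129 rad.
Bracket: h₀ sin ϕ sin δ + cos ϕ cos δ sin h₀ = 1.5129×0.87546×-0.03190 + 0.48328×0.99949×0.99833 = -0.042251 + 0.482227 = 0.439976.
Q̄ = (S_0/π) × [bracket] = (1361/π) × 0.439976 = 190.61 W/m².
Ratio Q̄_A / Q̄_B = 18.224 / 190.61 = 0.09561.

Q̄_A / Q̄_B ≈ 0.0956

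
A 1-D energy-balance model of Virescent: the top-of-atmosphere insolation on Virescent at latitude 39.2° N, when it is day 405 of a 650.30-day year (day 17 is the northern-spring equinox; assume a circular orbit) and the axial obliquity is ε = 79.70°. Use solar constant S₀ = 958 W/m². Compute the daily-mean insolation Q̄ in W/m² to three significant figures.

Solar longitude: λ_s = 360° × (405 − 17)/650.30 = 214.793°.
sin δ = sin 79.70° × sin 214.793° = -0.56142, so δ = -34.154°.
cos H₀ = −tan(+39.2°) tan(-34.154°) = 0.5533, H₀ = 0.9845 rad.
Bracket: H₀ sin φ sin δ + cos φ cos δ sin H₀ = 0.9845×0.63203×-0.56142 + 0.77494×0.82753×0.83297 = -0.349334 + 0.534172 = 0.184838.
Q̄ = (S₀/π) × [bracket] = (958/π) × 0.184838 = 56.36 W/m².

Q̄ ≈ 56.4 W/m²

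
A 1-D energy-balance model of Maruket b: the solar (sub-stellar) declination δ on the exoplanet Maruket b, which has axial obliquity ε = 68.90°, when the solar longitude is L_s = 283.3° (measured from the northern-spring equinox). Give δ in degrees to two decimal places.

sin δ = sin ε · sin L_s = sin 68.90° × sin 283.3° = -0.907931.
δ = arcsin(-0.907931) = -65.22°.

δ = -65.22°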